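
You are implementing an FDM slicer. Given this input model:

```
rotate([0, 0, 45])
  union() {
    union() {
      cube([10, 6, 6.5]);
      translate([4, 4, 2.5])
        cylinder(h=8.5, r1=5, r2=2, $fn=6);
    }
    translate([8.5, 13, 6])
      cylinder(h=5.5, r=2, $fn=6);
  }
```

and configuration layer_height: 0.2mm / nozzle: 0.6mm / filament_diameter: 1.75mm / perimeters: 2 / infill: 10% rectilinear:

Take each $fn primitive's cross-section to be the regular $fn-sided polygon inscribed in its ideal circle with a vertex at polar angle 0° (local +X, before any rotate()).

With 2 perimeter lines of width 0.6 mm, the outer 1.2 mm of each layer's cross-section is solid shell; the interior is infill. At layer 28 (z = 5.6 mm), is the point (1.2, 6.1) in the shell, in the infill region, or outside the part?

At z = 5.6 mm: the cube is present — its section is the full 10×6 rectangle; the cone at (4, 4) contributes a regular 6-gon of circumradius 3.906 (interpolated between r1=5 and r2=2 at t=0.365); Merging all regions: the regions partially overlap (shared area 33.13 mm²), so overlapping operands fuse into one piece — 1 connected region; the cylinder at (8.5, 13) is absent (z outside [6, 11.5]); Merging all regions: only the result so far is present, so the union is just that shape — 1 connected region; (whole slice rotated 45° about Z — lengths, areas and connectivity unchanged). Overall, the cross-section is a single solid region. Undo the 45° rotation: the query point maps to (5.162, 3.465) in the un-rotated model frame. The nearest boundary edge runs (5.95, 7.38)→(6.75, 6.00); distance from the point to it = 2.99 mm. The point is inside the cross-section and 2.99 mm from the nearest boundary — more than the 1.2 mm shell width (2 × 0.6), so it's in the infill interior.

infill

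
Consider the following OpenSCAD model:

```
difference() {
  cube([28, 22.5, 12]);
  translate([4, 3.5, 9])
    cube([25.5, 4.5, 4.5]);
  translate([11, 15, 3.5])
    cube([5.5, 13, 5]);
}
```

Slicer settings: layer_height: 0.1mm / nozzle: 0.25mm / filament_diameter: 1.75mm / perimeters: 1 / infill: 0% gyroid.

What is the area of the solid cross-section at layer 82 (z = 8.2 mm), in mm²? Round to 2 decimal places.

588.75 mm²

At z = 8.2 mm: the cube (footprint 28×22.5) is included at this height (area 630.00 mm²); the cube at (4, 3.5) is absent (z outside [9, 13.5]); the 5.5×13 cube at (11, 15) contributes its full rectangle (area 71.50 mm²); Taking the first minus the rest: starting from the 28×22.5 cube (630.00 mm²), the 5.5×13 cube at (11, 15) partially overlaps it — only the 41.25 mm² overlap (of its 71.50 mm²) is removed, clipping the outline — area = 588.75 mm². Overall, the cross-section is a single solid region. Net area = 588.75 mm².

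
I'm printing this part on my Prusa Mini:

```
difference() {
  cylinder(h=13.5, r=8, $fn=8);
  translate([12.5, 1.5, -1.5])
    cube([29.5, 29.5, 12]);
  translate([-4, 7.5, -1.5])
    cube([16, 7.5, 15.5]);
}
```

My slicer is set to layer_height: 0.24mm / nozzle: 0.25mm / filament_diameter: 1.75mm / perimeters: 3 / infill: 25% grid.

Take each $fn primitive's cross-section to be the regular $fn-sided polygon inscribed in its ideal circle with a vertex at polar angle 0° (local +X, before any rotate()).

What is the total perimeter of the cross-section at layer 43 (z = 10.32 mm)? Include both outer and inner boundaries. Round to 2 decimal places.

48.78 mm

At z = 10.32 mm: the cylinder: section is a regular 8-gon, circumradius r=8 (perimeter = 2·8·8.000·sin(180°/8) = 48.98 mm); the cube at (12.5, 1.5) is present — its section is the full 29.5×29.5 rectangle (perimeter 118.00 mm); the 16×7.5 cube at (-4, 7.5) contributes its full rectangle (perimeter 47.00 mm); After the difference (first − rest): starting from the r=8 cylinder, the 29.5×29.5 cube at (12.5, 1.5) misses the remaining region (no effect); the 16×7.5 cube at (-4, 7.5) partially overlaps it — only the 0.60 mm² overlap (of its 120.00 mm²) is removed, clipping the outline — boundary = 48.78 mm. Overall, the cross-section is a single solid region. Total boundary length (outer) = 48.78 mm.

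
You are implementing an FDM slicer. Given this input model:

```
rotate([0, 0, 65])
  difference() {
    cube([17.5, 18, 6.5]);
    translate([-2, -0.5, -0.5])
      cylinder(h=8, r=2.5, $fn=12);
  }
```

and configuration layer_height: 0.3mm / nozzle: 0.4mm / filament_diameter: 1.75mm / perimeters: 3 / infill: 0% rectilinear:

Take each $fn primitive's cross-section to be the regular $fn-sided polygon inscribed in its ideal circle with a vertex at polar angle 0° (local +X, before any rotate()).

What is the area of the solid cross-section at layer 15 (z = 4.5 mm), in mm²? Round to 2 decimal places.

314.79 mm²

At z = 4.5 mm: the 17.5×18 cube contributes its full rectangle (area 315.00 mm²); the cylinder at (-2, -0.5): section is a regular 12-gon, circumradius r=2.5 (area = (12/2)·2.500²·sin(360°/12) = 18.75 mm²); Taking the first minus the rest: starting from the 17.5×18 cube (315.00 mm²), the r=2.5 cylinder at (-2, -0.5) partially overlaps it — only the 0.21 mm² overlap (of its 18.75 mm²) is removed, clipping the outline — area = 314.79 mm²; (whole slice rotated 65° about Z — lengths, areas and connectivity unchanged). Overall, the cross-section is a single solid region. Net area = 314.79 mm².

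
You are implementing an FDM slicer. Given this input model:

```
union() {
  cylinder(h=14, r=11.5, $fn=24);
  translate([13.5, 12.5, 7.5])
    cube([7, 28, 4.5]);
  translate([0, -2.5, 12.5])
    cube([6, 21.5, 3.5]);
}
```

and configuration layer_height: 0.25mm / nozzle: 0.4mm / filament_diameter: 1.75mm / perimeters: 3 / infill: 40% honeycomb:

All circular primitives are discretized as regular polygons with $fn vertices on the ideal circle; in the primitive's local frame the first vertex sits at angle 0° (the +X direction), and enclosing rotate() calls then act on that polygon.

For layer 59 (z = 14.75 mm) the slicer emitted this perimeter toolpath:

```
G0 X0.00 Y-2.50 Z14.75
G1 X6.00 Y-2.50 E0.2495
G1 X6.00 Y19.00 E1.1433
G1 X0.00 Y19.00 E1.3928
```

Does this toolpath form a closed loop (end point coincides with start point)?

no

Start point (G0): (0.00, -2.50). End point (last G1): the path does not return to the start — open.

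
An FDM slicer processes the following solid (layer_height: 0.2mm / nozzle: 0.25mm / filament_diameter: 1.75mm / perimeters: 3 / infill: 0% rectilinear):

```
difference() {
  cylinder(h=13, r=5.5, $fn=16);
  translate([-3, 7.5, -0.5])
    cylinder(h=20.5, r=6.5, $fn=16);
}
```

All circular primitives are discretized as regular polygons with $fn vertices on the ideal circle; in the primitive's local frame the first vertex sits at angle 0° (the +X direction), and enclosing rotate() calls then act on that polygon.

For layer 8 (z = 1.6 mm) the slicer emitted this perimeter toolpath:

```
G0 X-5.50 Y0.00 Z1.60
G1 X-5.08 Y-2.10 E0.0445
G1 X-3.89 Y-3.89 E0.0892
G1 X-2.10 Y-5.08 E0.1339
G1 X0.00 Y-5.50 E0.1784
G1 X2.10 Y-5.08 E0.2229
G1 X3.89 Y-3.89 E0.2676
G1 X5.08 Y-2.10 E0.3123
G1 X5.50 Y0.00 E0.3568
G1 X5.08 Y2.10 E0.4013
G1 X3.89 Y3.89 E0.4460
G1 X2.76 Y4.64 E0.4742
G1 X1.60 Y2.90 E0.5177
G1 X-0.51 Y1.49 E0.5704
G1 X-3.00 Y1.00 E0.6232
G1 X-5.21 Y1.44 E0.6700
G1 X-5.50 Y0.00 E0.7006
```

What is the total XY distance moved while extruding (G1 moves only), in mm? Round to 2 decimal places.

Sum the Euclidean lengths of each G1 segment: total = 33.70 mm.

33.70 mm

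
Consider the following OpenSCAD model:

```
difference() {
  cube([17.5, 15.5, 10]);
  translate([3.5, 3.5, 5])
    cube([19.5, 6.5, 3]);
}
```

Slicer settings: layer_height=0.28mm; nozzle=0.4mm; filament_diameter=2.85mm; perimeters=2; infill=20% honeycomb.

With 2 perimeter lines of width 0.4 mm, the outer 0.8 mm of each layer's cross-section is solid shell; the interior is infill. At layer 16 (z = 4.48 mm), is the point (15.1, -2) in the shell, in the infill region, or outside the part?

outside

At z = 4.48 mm: the 17.5×15.5 cube contributes its full rectangle; the cube at (3.5, 3.5) does not reach this height (z outside [5, 8]); Subtracting the remaining from the first: none of the subtracted shapes is present at this height, so the 17.5×15.5 cube is unchanged — 1 connected region. Overall, the cross-section is a single solid region. The nearest boundary edge runs (0.00, 0.00)→(17.50, 0.00); distance from the point to it = 2.00 mm. The point is not inside any of the regions above, so it lies outside the cross-section (2.00 mm from the nearest boundary).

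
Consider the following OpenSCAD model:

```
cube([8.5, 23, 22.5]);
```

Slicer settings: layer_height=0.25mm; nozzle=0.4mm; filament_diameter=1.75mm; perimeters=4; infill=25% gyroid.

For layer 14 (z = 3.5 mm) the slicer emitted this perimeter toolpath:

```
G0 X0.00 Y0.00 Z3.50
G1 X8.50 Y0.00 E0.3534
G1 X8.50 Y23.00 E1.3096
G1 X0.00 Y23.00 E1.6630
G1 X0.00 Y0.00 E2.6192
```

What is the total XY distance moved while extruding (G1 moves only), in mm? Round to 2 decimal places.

63.00 mm

Sum the Euclidean lengths of each G1 segment: total = 63.00 mm.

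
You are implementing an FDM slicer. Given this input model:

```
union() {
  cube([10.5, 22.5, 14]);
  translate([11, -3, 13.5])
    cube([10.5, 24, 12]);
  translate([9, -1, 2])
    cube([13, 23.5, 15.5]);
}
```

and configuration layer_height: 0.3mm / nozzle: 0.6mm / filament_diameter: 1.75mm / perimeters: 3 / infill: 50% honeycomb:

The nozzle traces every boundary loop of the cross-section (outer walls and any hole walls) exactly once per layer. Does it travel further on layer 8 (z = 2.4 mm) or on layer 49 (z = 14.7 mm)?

layer 8 (z = 2.4 mm)

Layer 8 (z = 2.4): the cube is present — its section is the full 10.5×22.5 rectangle (perimeter 66.00 mm); the cube at (11, -3) is not intersected at this z (z outside [13.5, 25.5]); the cube at (9, -1) is present — its section is the full 13×23.5 rectangle (perimeter 73.00 mm); Combining (union): the regions partially overlap (shared area 33.75 mm²), so the edge portions inside another operand are dropped and the merged outline is re-measured after clipping — boundary = 91.00 mm. So its perimeter = 91.00 mm. Layer 49 (z = 14.7): the cube is absent (z outside [0, 14]); the 10.5×24 cube at (11, -3) contributes its full rectangle (perimeter 69.00 mm); the cube at (9, -1) is present — its section is the full 13×23.5 rectangle (perimeter 73.00 mm); Combining (union): the regions partially overlap (shared area 231.00 mm²), so the edge portions inside another operand are dropped and the merged outline is re-measured after clipping — boundary = 77.00 mm. So its perimeter = 77.00 mm. Layer 8 is larger (91.00 vs 77.00 mm).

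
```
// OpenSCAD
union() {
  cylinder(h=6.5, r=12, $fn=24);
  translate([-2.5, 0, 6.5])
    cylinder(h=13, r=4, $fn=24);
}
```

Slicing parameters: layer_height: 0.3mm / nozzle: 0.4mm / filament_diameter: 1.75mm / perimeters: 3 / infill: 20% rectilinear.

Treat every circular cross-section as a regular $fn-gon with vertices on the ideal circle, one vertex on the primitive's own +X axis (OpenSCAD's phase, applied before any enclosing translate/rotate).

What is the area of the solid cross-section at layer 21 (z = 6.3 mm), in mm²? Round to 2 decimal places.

447.24 mm²

At z = 6.3 mm: the r=12 cylinder gives a regular 24-gon of circumradius 12 (constant along its height) (area = (24/2)·12.000²·sin(360°/24) = 447.24 mm²); the cylinder at (-2.5, 0) does not reach this height (z outside [6.5, 19.5]); Combining (union): only the r=12 cylinder is present, so the union is just that shape — area = 447.24 mm². Overall, the cross-section is a single solid region. Net area = 447.24 mm².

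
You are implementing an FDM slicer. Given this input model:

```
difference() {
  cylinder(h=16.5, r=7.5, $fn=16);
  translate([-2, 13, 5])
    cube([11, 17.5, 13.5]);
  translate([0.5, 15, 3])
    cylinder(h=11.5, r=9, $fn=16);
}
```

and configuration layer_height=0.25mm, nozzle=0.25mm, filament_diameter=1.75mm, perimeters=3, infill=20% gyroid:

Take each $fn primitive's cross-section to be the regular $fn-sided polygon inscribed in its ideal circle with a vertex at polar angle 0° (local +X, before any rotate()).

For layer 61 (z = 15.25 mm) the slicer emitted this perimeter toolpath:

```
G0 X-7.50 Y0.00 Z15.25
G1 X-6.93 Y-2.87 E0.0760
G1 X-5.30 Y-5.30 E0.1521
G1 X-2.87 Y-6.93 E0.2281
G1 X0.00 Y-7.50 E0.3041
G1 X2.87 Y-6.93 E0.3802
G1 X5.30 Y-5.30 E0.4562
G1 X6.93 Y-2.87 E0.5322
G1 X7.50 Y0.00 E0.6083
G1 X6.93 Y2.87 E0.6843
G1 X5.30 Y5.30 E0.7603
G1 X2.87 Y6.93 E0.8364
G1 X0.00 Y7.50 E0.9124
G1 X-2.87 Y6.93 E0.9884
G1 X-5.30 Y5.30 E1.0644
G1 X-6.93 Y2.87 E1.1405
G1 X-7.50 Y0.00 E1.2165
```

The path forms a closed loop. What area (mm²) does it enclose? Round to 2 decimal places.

172.17 mm²

Apply the shoelace formula to the sequence of (X, Y) vertices; enclosed area = 172.17 mm².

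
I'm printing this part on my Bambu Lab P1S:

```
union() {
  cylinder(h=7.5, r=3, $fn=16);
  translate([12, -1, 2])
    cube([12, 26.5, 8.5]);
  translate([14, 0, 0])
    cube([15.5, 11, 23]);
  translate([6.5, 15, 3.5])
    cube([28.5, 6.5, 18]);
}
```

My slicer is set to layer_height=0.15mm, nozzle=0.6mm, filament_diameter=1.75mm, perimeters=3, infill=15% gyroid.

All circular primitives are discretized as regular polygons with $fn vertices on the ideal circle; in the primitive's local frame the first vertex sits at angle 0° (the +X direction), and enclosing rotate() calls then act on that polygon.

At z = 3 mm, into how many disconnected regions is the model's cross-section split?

At z = 3 mm: the r=3 cylinder contributes a regular 16-gon of circumradius 3; the cube at (12, -1) is present — its section is the full 12×26.5 rectangle; the 15.5×11 cube at (14, 0) contributes its full rectangle; the cube at (6.5, 15) is absent (z outside [3.5, 21.5]); Merging all regions: the regions partially overlap (shared area 110.00 mm²), so overlapping operands fuse into one piece — 2 connected regions. The result has 2 disconnected regions.

2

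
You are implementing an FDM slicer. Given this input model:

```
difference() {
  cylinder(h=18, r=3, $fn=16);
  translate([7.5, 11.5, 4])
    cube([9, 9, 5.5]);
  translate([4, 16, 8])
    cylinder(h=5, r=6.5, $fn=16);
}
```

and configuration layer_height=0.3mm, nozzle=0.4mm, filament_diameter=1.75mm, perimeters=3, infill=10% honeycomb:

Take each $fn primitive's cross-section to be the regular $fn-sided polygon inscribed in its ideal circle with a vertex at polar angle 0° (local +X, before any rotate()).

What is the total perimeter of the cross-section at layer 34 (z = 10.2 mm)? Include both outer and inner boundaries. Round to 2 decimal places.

At z = 10.2 mm: the r=3 cylinder gives a regular 16-gon of circumradius 3 (constant along its height) (perimeter = 2·16·3.000·sin(180°/16) = 18.73 mm); the cube at (7.5, 11.5) is not intersected at this z (z outside [4, 9.5]); the r=6.5 cylinder at (4, 16) contributes a regular 16-gon of circumradius 6.5 (perimeter = 2·16·6.500·sin(180°/16) = 40.58 mm); After the difference (first − rest): starting from the r=3 cylinder, the r=6.5 cylinder at (4, 16) misses the remaining region (no effect) — boundary = 18.73 mm. Overall, the cross-section is a single solid region. Total boundary length (outer) = 18.73 mm.

18.73 mm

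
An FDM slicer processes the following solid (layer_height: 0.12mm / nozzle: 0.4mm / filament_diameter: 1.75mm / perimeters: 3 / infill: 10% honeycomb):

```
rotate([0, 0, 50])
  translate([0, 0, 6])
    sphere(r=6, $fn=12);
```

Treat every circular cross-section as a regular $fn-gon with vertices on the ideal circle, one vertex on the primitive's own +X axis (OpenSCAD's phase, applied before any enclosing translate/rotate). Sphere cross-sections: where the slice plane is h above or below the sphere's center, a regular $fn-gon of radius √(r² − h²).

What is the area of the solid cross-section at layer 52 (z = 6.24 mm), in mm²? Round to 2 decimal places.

At z = 6.24 mm: the r=6 sphere contributes a regular 12-gon of circumradius √(6²−0.24²) = 5.995 (area = (12/2)·5.995²·sin(360°/12) = 107.83 mm²); (whole slice rotated 50° about Z — lengths, areas and connectivity unchanged). Overall, the cross-section is a single solid region. Net area = 107.83 mm².

107.83 mm²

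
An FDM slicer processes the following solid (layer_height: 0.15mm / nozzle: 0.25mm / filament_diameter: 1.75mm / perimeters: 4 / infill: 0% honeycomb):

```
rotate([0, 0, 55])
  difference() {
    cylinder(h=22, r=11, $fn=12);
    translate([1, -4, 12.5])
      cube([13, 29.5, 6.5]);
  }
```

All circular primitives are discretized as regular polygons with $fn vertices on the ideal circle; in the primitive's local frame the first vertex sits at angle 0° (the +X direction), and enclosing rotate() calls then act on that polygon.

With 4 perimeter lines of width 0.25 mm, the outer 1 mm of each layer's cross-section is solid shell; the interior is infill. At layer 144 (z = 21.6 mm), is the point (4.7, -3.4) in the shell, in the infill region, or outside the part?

At z = 21.6 mm: the cylinder: section is a regular 12-gon, circumradius r=11; the cube at (1, -4) is not intersected at this z (z outside [12.5, 19]); Subtracting the remaining from the first: none of the subtracted shapes is present at this height, so the r=11 cylinder is unchanged — 1 connected region; (whole slice rotated 55° about Z — lengths, areas and connectivity unchanged). Overall, the cross-section is a single solid region. Undo the 55° rotation: the query point maps to (-0.089, -5.800) in the un-rotated model frame. The nearest boundary edge runs (-5.50, -9.53)→(-0.00, -11.00); distance from the point to it = 5.00 mm. The point is inside the cross-section and 5.00 mm from the nearest boundary — more than the 1 mm shell width (4 × 0.25), so it's in the infill interior.

infill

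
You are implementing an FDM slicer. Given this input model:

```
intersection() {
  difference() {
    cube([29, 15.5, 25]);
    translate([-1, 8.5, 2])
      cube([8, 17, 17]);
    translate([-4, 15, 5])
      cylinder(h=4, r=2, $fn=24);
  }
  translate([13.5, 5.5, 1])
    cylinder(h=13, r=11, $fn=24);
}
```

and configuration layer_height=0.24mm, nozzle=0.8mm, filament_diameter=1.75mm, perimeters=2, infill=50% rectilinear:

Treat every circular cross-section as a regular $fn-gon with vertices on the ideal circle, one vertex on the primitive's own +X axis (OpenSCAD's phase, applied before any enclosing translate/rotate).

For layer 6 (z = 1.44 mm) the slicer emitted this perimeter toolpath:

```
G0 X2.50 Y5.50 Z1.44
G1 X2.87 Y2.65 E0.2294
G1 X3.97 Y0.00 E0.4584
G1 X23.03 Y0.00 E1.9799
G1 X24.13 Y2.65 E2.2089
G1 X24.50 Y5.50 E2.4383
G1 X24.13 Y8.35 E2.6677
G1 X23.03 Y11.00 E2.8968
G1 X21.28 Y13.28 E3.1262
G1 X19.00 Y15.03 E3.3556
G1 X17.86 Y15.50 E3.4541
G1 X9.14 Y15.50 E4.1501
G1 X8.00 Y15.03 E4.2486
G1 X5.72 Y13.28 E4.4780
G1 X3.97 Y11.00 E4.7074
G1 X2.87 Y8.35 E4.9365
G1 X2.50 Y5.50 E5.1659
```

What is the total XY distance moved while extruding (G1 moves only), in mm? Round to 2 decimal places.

64.72 mm

Sum the Euclidean lengths of each G1 segment: total = 64.72 mm.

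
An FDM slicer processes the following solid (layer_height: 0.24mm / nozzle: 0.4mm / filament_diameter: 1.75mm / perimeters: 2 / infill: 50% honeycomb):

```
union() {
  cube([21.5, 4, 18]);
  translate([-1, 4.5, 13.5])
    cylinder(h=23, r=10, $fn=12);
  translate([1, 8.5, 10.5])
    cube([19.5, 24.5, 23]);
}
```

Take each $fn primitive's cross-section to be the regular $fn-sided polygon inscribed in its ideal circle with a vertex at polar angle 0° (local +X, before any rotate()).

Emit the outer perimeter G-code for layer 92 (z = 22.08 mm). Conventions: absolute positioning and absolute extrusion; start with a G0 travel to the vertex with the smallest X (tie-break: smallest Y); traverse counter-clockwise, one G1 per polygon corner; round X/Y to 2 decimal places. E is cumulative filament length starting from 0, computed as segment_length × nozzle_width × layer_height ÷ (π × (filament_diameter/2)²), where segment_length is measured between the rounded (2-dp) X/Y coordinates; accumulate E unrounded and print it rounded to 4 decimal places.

At z = 22.08 mm: the cube is absent (z outside [0, 18]); the r=10 cylinder at (-1, 4.5) contributes a regular 12-gon of circumradius 10; the cube at (1, 8.5) (footprint 19.5×24.5) is included at this height; Merging all regions: the regions partially overlap (shared area 25.68 mm²), so overlapping operands fuse into one piece — 1 connected region. The outline is a single polygon with 15 vertices. Extrusion per mm of travel: 0.4 × 0.24 / (π × 0.875²) = 0.039912. Accumulating E over each segment gives final E = 5.1251.

G0 X-11.00 Y4.50 Z22.08
G1 X-9.66 Y-0.50 E0.2066
G1 X-6.00 Y-4.16 E0.4132
G1 X-1.00 Y-5.50 E0.6198
G1 X4.00 Y-4.16 E0.8264
G1 X7.66 Y-0.50 E1.0330
G1 X9.00 Y4.50 E1.2396
G1 X7.93 Y8.50 E1.4048
G1 X20.50 Y8.50 E1.9065
G1 X20.50 Y33.00 E2.8844
G1 X1.00 Y33.00 E3.6627
G1 X1.00 Y13.96 E4.4226
G1 X-1.00 Y14.50 E4.5053
G1 X-6.00 Y13.16 E4.7119
G1 X-9.66 Y9.50 E4.9185
G1 X-11.00 Y4.50 E5.1251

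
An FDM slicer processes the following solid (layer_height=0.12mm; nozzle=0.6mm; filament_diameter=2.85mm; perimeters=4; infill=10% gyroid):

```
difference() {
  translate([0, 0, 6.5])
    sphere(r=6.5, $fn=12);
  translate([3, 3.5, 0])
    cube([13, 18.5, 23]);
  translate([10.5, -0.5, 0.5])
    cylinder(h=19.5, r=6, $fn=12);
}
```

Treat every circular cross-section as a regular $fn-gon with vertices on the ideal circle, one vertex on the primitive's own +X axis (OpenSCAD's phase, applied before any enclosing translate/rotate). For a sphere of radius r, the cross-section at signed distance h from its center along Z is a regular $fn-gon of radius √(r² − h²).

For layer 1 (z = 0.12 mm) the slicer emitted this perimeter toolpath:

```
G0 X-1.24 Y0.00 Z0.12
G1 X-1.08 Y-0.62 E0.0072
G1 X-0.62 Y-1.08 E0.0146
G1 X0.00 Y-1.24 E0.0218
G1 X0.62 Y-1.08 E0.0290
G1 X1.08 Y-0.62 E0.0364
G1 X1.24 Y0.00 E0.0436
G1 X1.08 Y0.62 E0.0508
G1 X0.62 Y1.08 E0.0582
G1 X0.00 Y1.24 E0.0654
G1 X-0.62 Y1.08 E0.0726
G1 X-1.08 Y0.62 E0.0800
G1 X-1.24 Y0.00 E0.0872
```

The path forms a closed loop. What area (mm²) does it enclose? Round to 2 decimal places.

Apply the shoelace formula to the sequence of (X, Y) vertices; enclosed area = 4.64 mm².

4.64 mm²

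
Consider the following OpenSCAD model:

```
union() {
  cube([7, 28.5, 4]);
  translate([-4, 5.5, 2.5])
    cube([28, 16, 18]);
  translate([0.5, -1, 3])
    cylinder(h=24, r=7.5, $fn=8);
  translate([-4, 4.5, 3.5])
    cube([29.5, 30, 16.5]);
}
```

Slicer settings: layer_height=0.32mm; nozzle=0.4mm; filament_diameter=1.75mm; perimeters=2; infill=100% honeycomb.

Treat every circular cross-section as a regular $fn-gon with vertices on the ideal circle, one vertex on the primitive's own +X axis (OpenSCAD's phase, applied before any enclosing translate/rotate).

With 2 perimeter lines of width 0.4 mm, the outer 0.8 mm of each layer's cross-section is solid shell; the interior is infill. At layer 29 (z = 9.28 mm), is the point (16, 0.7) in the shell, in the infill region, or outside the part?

outside

At z = 9.28 mm: the cube does not reach this height (z outside [0, 4]); the 28×16 cube at (-4, 5.5) contributes its full rectangle; the cylinder at (0.5, -1): section is a regular 8-gon, circumradius r=7.5; the cube at (-4, 4.5) is present — its section is the full 29.5×30 rectangle; Taking the union: the regions partially overlap (shared area 457.63 mm²), so overlapping operands fuse into one piece — 1 connected region. Overall, the cross-section is a single solid region. The nearest boundary edge runs (25.50, 4.50)→(5.33, 4.50); distance from the point to it = 3.80 mm. The point is not inside any of the regions above, so it lies outside the cross-section (3.80 mm from the nearest boundary).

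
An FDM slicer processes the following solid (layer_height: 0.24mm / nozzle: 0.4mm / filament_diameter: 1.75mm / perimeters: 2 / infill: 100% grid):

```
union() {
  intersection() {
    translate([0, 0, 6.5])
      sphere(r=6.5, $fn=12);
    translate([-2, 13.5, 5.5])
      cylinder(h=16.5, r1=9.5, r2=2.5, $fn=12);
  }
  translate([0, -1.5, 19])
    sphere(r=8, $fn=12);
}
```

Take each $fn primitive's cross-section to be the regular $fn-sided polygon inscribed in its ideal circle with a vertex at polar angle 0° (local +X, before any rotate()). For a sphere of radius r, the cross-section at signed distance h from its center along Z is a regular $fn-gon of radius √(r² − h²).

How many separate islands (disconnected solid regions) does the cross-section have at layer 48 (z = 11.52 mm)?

At z = 11.52 mm: the r=6.5 sphere slices to a regular 12-gon of circumradius 4.129 (√(r²−h²) with h=5.02 from center); the cone at (-2, 13.5) (r1=9.5→r2=2.5) has section circumradius 6.946 here — a regular 12-gon; Taking the intersection: the cone at (-2, 13.5) does not overlap the r=6.5 sphere (empty) — nothing remains; the r=8 sphere at (0, -1.5) slices to a regular 12-gon of circumradius 2.837 (√(r²−h²) with h=7.48 from center); Taking the union: only the r=8 sphere at (0, -1.5) is present, so the union is just that shape — 1 connected region. Overall, the cross-section is a single solid region. Island count = 1.

1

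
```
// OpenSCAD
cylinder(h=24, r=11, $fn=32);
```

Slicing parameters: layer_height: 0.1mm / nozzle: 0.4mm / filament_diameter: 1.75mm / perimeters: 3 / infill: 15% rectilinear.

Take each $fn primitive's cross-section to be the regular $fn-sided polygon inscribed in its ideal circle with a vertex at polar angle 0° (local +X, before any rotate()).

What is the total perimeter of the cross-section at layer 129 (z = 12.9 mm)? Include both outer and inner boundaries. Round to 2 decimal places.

At z = 12.9 mm: the r=11 cylinder contributes a regular 32-gon of circumradius 11 (perimeter = 2·32·11.000·sin(180°/32) = 69.00 mm). Overall, the cross-section is a single solid region. Total boundary length (outer) = 69.00 mm.

69.00 mm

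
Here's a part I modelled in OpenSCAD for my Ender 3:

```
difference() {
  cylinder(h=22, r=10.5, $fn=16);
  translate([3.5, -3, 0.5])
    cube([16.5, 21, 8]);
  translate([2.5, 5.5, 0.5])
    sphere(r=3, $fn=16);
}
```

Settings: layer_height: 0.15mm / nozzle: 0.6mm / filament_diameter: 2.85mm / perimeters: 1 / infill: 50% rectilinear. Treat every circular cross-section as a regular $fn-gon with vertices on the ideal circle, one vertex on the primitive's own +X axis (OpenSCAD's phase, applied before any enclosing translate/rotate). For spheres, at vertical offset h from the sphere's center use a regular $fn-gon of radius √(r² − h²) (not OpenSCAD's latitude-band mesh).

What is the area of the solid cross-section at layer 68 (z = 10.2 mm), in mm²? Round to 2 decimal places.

At z = 10.2 mm: the r=10.5 cylinder gives a regular 16-gon of circumradius 10.5 (constant along its height) (area = (16/2)·10.500²·sin(360°/16) = 337.53 mm²); the cube at (3.5, -3) is absent (z outside [0.5, 8.5]); the sphere at (2.5, 5.5) is absent (|z−center|=9.700 > r=3); Taking the first minus the rest: none of the subtracted shapes is present at this height, so the r=10.5 cylinder is unchanged — area = 337.53 mm². Overall, the cross-section is a single solid region. Net area = 337.53 mm².

337.53 mm²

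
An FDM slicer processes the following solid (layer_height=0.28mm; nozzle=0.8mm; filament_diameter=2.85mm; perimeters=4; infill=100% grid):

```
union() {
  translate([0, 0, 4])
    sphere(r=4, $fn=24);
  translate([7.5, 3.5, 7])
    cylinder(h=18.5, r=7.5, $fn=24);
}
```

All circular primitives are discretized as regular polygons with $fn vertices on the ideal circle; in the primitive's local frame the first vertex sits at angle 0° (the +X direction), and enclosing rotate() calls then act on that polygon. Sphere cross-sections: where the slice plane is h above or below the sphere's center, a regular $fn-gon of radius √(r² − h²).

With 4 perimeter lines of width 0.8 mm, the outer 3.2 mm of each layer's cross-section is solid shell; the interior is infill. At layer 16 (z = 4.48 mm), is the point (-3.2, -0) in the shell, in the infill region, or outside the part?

shell

At z = 4.48 mm: the r=4 sphere slices to a regular 24-gon of circumradius 3.971 (√(r²−h²) with h=0.48 from center); the cylinder at (7.5, 3.5) does not reach this height (z outside [7, 25.5]); Merging all regions: only the r=4 sphere is present, so the union is just that shape — 1 connected region. Overall, the cross-section is a single solid region. The nearest boundary edge runs (-3.84, 1.03)→(-3.97, 0.00); distance from the point to it = 0.76 mm. The point is inside the cross-section, 0.76 mm from the nearest boundary — within the 3.2 mm shell band (4 × 0.8).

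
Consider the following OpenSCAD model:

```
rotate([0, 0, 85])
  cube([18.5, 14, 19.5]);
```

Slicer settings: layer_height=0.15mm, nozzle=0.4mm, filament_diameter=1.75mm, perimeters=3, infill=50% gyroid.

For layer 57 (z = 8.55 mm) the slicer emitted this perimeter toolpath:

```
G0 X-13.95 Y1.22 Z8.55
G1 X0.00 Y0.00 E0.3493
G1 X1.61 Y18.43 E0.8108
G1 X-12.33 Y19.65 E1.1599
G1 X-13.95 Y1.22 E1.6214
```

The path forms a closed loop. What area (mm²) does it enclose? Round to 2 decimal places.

Apply the shoelace formula to the sequence of (X, Y) vertices; enclosed area = 258.98 mm².

258.98 mm²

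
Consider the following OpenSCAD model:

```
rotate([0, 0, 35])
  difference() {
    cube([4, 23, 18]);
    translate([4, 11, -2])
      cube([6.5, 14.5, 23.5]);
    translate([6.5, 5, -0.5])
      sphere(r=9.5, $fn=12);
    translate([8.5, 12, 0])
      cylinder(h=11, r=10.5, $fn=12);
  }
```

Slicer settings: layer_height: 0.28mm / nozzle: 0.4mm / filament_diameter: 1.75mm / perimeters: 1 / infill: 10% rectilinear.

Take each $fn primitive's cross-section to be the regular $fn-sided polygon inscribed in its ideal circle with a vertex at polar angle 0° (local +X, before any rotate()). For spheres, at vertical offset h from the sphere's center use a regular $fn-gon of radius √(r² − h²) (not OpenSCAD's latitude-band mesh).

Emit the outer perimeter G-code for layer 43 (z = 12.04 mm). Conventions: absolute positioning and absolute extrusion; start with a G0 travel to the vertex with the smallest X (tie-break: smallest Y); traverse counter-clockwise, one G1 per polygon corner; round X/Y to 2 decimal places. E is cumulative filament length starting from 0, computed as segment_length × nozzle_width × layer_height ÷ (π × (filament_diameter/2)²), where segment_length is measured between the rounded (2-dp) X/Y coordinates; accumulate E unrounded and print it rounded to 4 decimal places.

At z = 12.04 mm: the cube (footprint 4×23) is included at this height; the cube at (4, 11) is present — its section is the full 6.5×14.5 rectangle; the sphere at (6.5, 5) does not reach this height (|z−center|=12.540 > r=9.5); the cylinder at (8.5, 12) is not intersected at this z (z outside [0, 11]); After the difference (first − rest): starting from the 4×23 cube, the 6.5×14.5 cube at (4, 11) misses the remaining region (no effect) — 1 connected region; (rotated 35° about Z; rotation is an isometry so areas/perimeters/island counts are preserved). The outline is a single polygon with 4 vertices. Extrusion per mm of travel: 0.4 × 0.28 / (π × 0.875²) = 0.046564. Accumulating E over each segment gives final E = 2.5142.

G0 X-13.19 Y18.84 Z12.04
G1 X0.00 Y0.00 E1.0709
G1 X3.28 Y2.29 E1.2572
G1 X-9.92 Y21.13 E2.3283
G1 X-13.19 Y18.84 E2.5142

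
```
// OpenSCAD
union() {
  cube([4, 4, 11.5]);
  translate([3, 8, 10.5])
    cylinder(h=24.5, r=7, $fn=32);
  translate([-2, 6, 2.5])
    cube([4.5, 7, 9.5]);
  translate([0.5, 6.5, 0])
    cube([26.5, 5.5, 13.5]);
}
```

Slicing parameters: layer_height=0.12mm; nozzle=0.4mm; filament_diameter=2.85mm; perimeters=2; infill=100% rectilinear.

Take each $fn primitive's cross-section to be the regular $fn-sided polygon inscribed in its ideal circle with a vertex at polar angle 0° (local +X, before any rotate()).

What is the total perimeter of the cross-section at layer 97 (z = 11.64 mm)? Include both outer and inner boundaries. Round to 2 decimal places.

79.15 mm

At z = 11.64 mm: the cube is absent (z outside [0, 11.5]); the r=7 cylinder at (3, 8) contributes a regular 32-gon of circumradius 7 (perimeter = 2·32·7.000·sin(180°/32) = 43.91 mm); the 4.5×7 cube at (-2, 6) contributes its full rectangle (perimeter 23.00 mm); the cube at (0.5, 6.5) is present — its section is the full 26.5×5.5 rectangle (perimeter 64.00 mm); Combining (union): the regions partially overlap (shared area 81.93 mm²), so the edge portions inside another operand are dropped and the merged outline is re-measured after clipping — boundary = 79.15 mm. Overall, the cross-section is a single solid region. Total boundary length (outer) = 79.15 mm.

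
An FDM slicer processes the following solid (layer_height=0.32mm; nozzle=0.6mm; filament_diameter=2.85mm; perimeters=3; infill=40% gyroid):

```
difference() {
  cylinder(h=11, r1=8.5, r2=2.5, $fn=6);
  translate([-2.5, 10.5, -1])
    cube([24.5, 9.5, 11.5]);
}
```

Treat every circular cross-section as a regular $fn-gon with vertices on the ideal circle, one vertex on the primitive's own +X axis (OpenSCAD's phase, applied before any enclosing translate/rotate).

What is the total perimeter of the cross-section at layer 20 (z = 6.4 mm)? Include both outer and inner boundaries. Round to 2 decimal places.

At z = 6.4 mm: the cone (r1=8.5→r2=2.5) has section circumradius 5.009 here — a regular 6-gon (perimeter = 2·6·5.009·sin(180°/6) = 30.05 mm); the cube at (-2.5, 10.5) is present — its section is the full 24.5×9.5 rectangle (perimeter 68.00 mm); Taking the first minus the rest: starting from the cone, the 24.5×9.5 cube at (-2.5, 10.5) misses the remaining region (no effect) — boundary = 30.05 mm. Overall, the cross-section is a single solid region. Total boundary length (outer) = 30.05 mm.

30.05 mm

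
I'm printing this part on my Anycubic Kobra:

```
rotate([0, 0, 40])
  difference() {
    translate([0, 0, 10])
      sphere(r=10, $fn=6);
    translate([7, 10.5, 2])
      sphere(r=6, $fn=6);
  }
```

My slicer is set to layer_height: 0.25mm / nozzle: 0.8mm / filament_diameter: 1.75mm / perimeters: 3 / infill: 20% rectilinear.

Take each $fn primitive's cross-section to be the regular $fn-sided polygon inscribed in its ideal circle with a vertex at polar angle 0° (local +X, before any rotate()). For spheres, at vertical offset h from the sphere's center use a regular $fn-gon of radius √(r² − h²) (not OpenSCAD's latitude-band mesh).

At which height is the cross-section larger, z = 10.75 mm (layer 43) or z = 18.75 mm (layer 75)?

Layer 43 (z = 10.75): the r=10 sphere contributes a regular 6-gon of circumradius √(10²−0.75²) = 9.972 (area = (6/2)·9.972²·sin(360°/6) = 258.35 mm²); the sphere at (7, 10.5) does not reach this height (|z−center|=8.750 > r=6); Taking the first minus the rest: none of the subtracted shapes is present at this height, so the r=10 sphere is unchanged — area = 258.35 mm²; (whole slice rotated 40° about Z — lengths, areas and connectivity unchanged). So its area = 258.35 mm². Layer 75 (z = 18.75): the r=10 sphere contributes a regular 6-gon of circumradius √(10²−8.75²) = 4.841 (area = (6/2)·4.841²·sin(360°/6) = 60.89 mm²); the sphere at (7, 10.5) is not intersected at this z (|z−center|=16.750 > r=6); Taking the first minus the rest: none of the subtracted shapes is present at this height, so the r=10 sphere is unchanged — area = 60.89 mm²; (rotated 40° about Z; rotation is an isometry so areas/perimeters/island counts are preserved). So its area = 60.89 mm². Layer 43 is larger (258.35 vs 60.89 mm²).

layer 43 (z = 10.75 mm)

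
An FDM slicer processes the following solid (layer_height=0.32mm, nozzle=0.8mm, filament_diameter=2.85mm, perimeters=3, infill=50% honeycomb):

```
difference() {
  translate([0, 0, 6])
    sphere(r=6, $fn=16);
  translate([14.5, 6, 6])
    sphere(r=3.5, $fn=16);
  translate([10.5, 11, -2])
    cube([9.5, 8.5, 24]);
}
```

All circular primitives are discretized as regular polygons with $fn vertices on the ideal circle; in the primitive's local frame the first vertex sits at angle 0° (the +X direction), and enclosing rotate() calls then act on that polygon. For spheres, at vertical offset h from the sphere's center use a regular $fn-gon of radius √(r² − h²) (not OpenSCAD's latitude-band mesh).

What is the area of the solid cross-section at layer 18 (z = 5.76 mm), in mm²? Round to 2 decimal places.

At z = 5.76 mm: the r=6 sphere slices to a regular 16-gon of circumradius 5.995 (√(r²−h²) with h=0.24 from center) (area = (16/2)·5.995²·sin(360°/16) = 110.04 mm²); the r=3.5 sphere at (14.5, 6) slices to a regular 16-gon of circumradius 3.492 (√(r²−h²) with h=0.24 from center) (area = (16/2)·3.492²·sin(360°/16) = 37.33 mm²); the 9.5×8.5 cube at (10.5, 11) contributes its full rectangle (area 80.75 mm²); Taking the first minus the rest: starting from the r=6 sphere (110.04 mm²), the r=3.5 sphere at (14.5, 6) misses the remaining region (no effect); the 9.5×8.5 cube at (10.5, 11) misses the remaining region (no effect) — area = 110.04 mm². Overall, the cross-section is a single solid region. Net area = 110.04 mm².

110.04 mm²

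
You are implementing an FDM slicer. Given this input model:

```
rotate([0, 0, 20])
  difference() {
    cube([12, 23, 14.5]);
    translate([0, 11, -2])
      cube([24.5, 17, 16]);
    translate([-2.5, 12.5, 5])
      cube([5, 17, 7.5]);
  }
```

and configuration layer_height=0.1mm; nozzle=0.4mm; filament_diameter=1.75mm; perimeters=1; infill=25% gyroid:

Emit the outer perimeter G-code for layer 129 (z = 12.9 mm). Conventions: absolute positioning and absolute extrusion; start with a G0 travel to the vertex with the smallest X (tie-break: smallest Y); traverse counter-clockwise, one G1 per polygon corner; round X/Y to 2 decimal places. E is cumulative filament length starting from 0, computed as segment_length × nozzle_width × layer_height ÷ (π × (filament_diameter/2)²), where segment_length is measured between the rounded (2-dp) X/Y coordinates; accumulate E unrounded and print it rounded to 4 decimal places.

At z = 12.9 mm: the cube is present — its section is the full 12×23 rectangle; the 24.5×17 cube at (0, 11) contributes its full rectangle; the cube at (-2.5, 12.5) is not intersected at this z (z outside [5, 12.5]); Taking the first minus the rest: starting from the 12×23 cube, the 24.5×17 cube at (0, 11) partially overlaps it — only the 144.00 mm² overlap (of its 416.50 mm²) is removed, clipping the outline — 1 connected region; (whole slice rotated 20° about Z — lengths, areas and connectivity unchanged). The outline is a single polygon with 4 vertices. Extrusion per mm of travel: 0.4 × 0.1 / (π × 0.875²) = 0.016630. Accumulating E over each segment gives final E = 0.7650.

G0 X-3.76 Y10.34 Z12.90
G1 X0.00 Y0.00 E0.1830
G1 X11.28 Y4.10 E0.3826
G1 X7.51 Y14.44 E0.5656
G1 X-3.76 Y10.34 E0.7650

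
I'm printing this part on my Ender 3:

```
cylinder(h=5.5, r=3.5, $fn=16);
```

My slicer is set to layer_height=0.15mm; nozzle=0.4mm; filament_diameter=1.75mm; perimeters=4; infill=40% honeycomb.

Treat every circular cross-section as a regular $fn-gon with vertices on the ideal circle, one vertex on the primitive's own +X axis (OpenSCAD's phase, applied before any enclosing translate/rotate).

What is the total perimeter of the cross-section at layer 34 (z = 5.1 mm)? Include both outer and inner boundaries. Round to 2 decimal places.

21.85 mm

At z = 5.1 mm: the r=3.5 cylinder gives a regular 16-gon of circumradius 3.5 (constant along its height) (perimeter = 2·16·3.500·sin(180°/16) = 21.85 mm). Overall, the cross-section is a single solid region. Total boundary length (outer) = 21.85 mm.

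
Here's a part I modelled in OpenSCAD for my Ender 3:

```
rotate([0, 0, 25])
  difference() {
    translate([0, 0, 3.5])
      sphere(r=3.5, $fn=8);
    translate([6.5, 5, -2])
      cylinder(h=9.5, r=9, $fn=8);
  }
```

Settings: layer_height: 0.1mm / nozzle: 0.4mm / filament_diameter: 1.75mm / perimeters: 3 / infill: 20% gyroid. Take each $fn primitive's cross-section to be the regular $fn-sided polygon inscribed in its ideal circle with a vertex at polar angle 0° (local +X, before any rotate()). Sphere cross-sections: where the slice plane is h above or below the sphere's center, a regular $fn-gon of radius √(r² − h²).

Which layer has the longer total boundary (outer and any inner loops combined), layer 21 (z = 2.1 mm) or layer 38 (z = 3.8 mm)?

Layer 21 (z = 2.1): the r=3.5 sphere slices to a regular 8-gon of circumradius 3.208 (√(r²−h²) with h=1.4 from center) (perimeter = 2·8·3.208·sin(180°/8) = 19.64 mm); the r=9 cylinder at (6.5, 5) gives a regular 8-gon of circumradius 9 (constant along its height) (perimeter = 2·8·9.000·sin(180°/8) = 55.11 mm); Subtracting the remaining from the first: starting from the r=3.5 sphere, the r=9 cylinder at (6.5, 5) partially overlaps it — only the 15.54 mm² overlap (of its 229.10 mm²) is removed, clipping the outline — boundary = 17.26 mm; (whole slice rotated 25° about Z — lengths, areas and connectivity unchanged). So its perimeter = 17.26 mm. Layer 38 (z = 3.8): the r=3.5 sphere contributes a regular 8-gon of circumradius √(3.5²−0.3²) = 3.487 (perimeter = 2·8·3.487·sin(180°/8) = 21.35 mm); the r=9 cylinder at (6.5, 5) gives a regular 8-gon of circumradius 9 (constant along its height) (perimeter = 2·8·9.000·sin(180°/8) = 55.11 mm); Taking the first minus the rest: starting from the r=3.5 sphere, the r=9 cylinder at (6.5, 5) partially overlaps it — only the 17.94 mm² overlap (of its 229.10 mm²) is removed, clipping the outline — boundary = 18.85 mm; (whole slice rotated 25° about Z — lengths, areas and connectivity unchanged). So its perimeter = 18.85 mm. Layer 38 is larger (18.85 vs 17.26 mm).

layer 38 (z = 3.8 mm)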